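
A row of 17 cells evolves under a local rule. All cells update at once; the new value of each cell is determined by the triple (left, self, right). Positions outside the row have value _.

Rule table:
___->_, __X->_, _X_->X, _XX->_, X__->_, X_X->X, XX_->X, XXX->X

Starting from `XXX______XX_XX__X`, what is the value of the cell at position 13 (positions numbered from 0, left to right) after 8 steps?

X

_XX_______XX_X__X
__X________XXX__X
__X_________XX__X
__X__________X__X
__X__________X__X  (fixed point — unchanged through step 8)
position 13 holds X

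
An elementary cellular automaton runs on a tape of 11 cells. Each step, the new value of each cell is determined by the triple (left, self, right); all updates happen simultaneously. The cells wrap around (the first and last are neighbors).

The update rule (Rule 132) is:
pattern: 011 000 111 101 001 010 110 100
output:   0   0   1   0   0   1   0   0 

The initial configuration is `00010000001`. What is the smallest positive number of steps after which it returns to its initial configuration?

00010000001

1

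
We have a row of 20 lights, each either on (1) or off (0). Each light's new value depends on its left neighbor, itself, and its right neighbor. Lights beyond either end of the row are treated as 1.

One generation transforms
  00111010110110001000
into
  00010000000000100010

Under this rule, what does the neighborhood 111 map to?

At position 3 the neighborhood is 111; the next row has 1 there.

1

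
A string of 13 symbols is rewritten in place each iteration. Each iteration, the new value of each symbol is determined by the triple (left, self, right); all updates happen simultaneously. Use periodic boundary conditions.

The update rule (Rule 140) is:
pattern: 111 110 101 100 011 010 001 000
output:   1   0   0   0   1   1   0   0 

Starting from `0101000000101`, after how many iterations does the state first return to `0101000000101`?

1

0101000000101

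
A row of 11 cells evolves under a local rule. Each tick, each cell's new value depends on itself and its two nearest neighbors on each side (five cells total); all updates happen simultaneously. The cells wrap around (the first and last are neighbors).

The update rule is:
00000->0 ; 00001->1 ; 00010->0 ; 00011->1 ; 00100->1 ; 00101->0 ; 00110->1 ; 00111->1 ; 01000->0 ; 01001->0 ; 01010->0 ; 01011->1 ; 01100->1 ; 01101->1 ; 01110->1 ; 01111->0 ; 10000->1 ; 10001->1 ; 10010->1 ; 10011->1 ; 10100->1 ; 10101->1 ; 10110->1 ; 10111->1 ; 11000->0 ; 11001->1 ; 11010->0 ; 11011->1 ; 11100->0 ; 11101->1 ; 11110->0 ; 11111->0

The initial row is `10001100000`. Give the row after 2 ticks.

10111101010
11100101010

11100101010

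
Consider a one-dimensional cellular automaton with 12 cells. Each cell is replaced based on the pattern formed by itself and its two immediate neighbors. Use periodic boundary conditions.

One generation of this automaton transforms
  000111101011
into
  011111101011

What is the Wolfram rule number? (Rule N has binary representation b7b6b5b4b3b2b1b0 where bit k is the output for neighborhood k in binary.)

207

position 4: 111 → 1  (bit 7 = 1)
position 6: 110 → 1  (bit 6 = 1)
position 7: 101 → 0  (bit 5 = 0)
position 0: 100 → 0  (bit 4 = 0)
position 3: 011 → 1  (bit 3 = 1)
position 8: 010 → 1  (bit 2 = 1)
position 2: 001 → 1  (bit 1 = 1)
position 1: 000 → 1  (bit 0 = 1)
bits b7..b0 = 11001111 = 207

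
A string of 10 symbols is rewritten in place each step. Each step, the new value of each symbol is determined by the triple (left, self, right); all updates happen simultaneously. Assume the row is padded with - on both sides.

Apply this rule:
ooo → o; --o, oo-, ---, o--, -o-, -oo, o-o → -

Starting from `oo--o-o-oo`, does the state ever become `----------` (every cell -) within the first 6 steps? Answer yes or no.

step 1: ----------
all cells are - at step 1

yes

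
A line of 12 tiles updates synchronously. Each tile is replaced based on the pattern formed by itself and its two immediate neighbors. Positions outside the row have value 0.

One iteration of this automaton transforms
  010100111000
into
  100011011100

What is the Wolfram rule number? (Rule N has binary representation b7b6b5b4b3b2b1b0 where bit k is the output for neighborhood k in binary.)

position 7: 111 → 1  (bit 7 = 1)
position 8: 110 → 1  (bit 6 = 1)
position 2: 101 → 0  (bit 5 = 0)
position 4: 100 → 1  (bit 4 = 1)
position 6: 011 → 0  (bit 3 = 0)
position 1: 010 → 0  (bit 2 = 0)
position 0: 001 → 1  (bit 1 = 1)
position 10: 000 → 0  (bit 0 = 0)
bits b7..b0 = 11010010 = 210

210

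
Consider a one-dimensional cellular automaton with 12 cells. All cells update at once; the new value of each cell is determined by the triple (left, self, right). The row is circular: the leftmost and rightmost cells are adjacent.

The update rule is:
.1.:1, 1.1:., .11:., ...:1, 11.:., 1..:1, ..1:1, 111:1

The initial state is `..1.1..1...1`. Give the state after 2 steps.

11...1111111

step 1: 111.11111111
step 2: 11...1111111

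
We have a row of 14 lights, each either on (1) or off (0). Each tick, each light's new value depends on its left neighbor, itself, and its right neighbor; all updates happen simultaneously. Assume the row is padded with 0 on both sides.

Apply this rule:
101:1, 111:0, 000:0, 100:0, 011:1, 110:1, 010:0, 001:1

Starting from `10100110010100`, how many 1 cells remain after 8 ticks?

2

01001110101000
10011011010000
00111111100000
01100000100000
11100001000000
10100010000000
01000100000000
10001000000000
count of 1: 2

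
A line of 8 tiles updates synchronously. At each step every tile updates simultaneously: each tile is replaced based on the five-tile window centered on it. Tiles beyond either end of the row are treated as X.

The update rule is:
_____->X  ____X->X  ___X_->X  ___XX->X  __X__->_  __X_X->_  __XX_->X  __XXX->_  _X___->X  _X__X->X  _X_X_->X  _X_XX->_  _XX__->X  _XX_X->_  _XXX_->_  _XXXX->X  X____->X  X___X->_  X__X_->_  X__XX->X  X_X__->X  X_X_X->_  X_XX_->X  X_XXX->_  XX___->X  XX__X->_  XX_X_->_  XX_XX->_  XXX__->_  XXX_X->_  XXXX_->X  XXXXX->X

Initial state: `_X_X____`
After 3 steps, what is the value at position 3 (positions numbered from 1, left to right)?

__XXXXXX
_X_XXXXX
____XXXX
position 3 holds _

_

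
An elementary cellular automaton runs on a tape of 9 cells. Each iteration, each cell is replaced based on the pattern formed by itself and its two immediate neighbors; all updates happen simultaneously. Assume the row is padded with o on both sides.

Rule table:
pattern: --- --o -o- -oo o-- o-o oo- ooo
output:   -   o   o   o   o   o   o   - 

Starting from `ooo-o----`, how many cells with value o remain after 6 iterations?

iteration 1: --oooo--o
iteration 2: ooo--oooo
iteration 3: --oooo---
iteration 4: ooo--oo-o
iteration 5: --ooooooo
iteration 6: ooo------
count of o: 3

3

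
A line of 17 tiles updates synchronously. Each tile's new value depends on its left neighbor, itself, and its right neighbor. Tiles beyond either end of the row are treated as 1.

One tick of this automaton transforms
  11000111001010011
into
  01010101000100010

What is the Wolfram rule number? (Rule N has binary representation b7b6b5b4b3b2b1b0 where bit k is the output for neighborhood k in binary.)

position 0: 111 → 0  (bit 7 = 0)
position 1: 110 → 1  (bit 6 = 1)
position 11: 101 → 1  (bit 5 = 1)
position 2: 100 → 0  (bit 4 = 0)
position 5: 011 → 1  (bit 3 = 1)
position 10: 010 → 0  (bit 2 = 0)
position 4: 001 → 0  (bit 1 = 0)
position 3: 000 → 1  (bit 0 = 1)
bits b7..b0 = 01101001 = 105

105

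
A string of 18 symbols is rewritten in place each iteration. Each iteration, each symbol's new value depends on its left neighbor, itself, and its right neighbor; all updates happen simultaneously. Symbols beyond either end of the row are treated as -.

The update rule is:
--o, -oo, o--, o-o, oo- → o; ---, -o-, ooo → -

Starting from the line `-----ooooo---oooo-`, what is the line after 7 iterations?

o-oooooo-ooooo-o-o

----oo---oo-oo--oo
---oooo-oooooooooo
--oo--ooo--------o
-oooooo-oo------o-
oo----ooooo----o-o
ooo--oo---oo--o-o-
o-oooooo-ooooo-o-o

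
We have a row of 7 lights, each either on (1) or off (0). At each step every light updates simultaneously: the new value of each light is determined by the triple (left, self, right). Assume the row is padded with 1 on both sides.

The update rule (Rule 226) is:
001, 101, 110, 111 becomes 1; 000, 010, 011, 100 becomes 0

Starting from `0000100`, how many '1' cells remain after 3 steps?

step 1: 0001001
step 2: 0010010
step 3: 0100101
count of 1: 3

3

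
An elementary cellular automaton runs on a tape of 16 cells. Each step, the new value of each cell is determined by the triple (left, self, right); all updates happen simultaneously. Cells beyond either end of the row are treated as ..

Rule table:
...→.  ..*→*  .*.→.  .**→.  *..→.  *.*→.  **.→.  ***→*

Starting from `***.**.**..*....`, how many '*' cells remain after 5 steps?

.*........*.....
*........*......
........*.......
.......*........
......*.........
count of *: 1

1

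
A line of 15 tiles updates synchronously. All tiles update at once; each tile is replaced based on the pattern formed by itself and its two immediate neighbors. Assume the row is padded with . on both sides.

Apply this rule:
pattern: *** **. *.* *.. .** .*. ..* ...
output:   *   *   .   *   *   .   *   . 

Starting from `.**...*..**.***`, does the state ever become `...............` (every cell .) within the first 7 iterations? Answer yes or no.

****.*.****.***
****...****.***
*****.*****.***
*****.*****.***  (fixed point — unchanged through iteration 7)
iteration 7 is *****.*****.***, still not uniform .

no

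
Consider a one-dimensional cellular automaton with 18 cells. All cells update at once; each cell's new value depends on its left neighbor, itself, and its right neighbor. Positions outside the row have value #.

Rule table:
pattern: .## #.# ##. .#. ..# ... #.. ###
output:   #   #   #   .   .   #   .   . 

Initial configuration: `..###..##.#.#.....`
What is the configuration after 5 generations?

#....##..###.#.#..

..#.#..###.#..###.
...#...#.##...#.##
.#...#..###.#..##.
#..#....#.##...###
#....##..###.#.#..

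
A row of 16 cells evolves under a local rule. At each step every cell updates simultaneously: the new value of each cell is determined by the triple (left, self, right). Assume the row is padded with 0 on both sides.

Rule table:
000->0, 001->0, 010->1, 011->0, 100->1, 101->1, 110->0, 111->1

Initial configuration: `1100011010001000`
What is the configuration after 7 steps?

0010000111001100
0011000010100010
0000100011110011
0000110001101000
0000001000011100
0000001100001010
0000000010001111

0000000010001111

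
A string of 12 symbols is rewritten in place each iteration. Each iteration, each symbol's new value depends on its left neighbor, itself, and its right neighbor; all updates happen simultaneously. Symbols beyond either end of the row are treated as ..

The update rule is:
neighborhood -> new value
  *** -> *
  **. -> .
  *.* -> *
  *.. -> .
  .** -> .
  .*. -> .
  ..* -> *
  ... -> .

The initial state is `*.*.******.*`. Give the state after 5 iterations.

.*.*.****.*.
*.*.*.**.*..
.*.*.*..*...
*.*.*..*....
.*.*..*.....

.*.*..*.....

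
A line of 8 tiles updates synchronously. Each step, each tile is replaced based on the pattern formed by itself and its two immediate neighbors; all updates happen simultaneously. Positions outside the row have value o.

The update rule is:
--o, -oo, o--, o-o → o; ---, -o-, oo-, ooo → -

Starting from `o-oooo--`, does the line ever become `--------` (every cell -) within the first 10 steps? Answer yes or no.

no

-oo---oo
oo-o-oo-
--o-oo-o
oo-oo-oo
--oo-oo-
ooo-oo-o
---oo-oo
o-oo-oo-
-oo-oo-o
oo-oo-oo
step 10 is oo-oo-oo, still not uniform -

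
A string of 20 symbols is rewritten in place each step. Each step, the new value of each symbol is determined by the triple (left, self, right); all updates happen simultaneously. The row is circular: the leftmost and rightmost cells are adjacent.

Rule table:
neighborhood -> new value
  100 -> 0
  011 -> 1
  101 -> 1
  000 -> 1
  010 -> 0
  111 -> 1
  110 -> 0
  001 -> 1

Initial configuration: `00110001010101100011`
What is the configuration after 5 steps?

01100110101011001110
11001101010110011100
10011010101100111001
00110101011001110011
01101010110011100110

01101010110011100110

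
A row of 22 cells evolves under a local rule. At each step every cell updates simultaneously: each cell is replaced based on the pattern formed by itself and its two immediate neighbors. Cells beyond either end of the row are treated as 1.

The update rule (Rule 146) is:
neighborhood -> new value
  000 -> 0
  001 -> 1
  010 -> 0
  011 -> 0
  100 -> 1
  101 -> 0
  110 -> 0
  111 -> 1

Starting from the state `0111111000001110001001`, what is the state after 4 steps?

0100100010101000000010

0011110100010101010110
1101100010100000000000
1000010100010000000001
0100100010101000000010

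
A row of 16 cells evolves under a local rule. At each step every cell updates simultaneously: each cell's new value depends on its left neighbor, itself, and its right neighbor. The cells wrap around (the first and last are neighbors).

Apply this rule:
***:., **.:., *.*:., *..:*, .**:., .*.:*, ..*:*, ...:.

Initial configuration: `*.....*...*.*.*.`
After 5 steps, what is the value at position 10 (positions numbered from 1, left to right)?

**...***.**.*.*.
..*.*.......*.*.
.**.**.....**.**
......*...*.....
.....***.***....
position 10 holds *

*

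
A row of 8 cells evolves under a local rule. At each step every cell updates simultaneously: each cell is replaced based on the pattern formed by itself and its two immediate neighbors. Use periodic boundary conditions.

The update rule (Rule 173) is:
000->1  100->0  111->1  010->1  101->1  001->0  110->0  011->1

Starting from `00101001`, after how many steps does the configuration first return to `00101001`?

24

step 1: 00111001
step 2: 00110001
step 3: 00100101
step 4: 00100111
step 5: 00100110
step 6: 10100100
step 7: 11100100
step 8: 11000100
step 9: 10010100
step 10: 10011100
step 11: 10011000
step 12: 10010010
step 13: 10010011
step 14: 00010011
step 15: 01010010
step 16: 01110010
step 17: 01100010
step 18: 01001010
step 19: 01001110
step 20: 01001100
step 21: 01001001
step 22: 11001001
step 23: 10001001
step 24: 00101001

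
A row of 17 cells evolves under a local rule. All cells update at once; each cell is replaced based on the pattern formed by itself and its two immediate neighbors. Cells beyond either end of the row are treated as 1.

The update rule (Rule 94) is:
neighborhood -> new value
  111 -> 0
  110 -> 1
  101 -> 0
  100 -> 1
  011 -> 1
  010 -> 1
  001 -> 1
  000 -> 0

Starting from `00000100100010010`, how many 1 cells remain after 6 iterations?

10

10001111110111110
11011000010100010
01011100110110110
01010111110110110
01010100010110110
01010110110110110
count of 1: 10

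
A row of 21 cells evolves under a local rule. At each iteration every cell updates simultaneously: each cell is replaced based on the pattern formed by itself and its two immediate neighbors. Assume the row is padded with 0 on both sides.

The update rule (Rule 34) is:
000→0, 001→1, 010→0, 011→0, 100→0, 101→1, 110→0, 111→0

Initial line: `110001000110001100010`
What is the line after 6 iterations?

000100001000010000000

iteration 1: 000010001000010000100
iteration 2: 000100010000100001000
iteration 3: 001000100001000010000
iteration 4: 010001000010000100000
iteration 5: 100010000100001000000
iteration 6: 000100001000010000000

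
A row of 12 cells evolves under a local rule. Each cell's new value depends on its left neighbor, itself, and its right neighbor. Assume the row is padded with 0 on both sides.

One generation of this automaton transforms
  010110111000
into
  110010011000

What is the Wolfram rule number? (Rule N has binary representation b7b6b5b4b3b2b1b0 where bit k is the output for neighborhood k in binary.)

position 7: 111 → 1  (bit 7 = 1)
position 4: 110 → 1  (bit 6 = 1)
position 2: 101 → 0  (bit 5 = 0)
position 9: 100 → 0  (bit 4 = 0)
position 3: 011 → 0  (bit 3 = 0)
position 1: 010 → 1  (bit 2 = 1)
position 0: 001 → 1  (bit 1 = 1)
position 10: 000 → 0  (bit 0 = 0)
bits b7..b0 = 11000110 = 198

198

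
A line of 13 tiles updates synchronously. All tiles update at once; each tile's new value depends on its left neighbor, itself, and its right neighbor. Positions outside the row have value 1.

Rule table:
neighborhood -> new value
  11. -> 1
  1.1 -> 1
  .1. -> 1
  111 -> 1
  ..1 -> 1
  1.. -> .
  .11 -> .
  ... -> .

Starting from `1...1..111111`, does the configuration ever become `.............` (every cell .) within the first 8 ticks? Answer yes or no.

1..11.1.11111
1.1.1111.1111
1111.1111.111
11111.1111.11
111111.1111.1
1111111.1111.
11111111.1111
111111111.111
tick 8 is 111111111.111, still not uniform .

no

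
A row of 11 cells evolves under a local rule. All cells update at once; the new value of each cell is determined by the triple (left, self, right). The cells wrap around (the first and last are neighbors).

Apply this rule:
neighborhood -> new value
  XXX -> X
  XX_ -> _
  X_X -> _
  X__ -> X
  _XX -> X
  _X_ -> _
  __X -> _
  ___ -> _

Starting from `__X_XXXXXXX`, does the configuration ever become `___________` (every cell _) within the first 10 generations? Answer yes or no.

X___XXXXXX_
_X__XXXXX__
__X_XXXX_X_
____XXX___X
X___XX_X___
_X__X___X__
__X__X___X_
___X__X___X
X___X__X___
_X___X__X__
generation 10 is _X___X__X__, still not uniform _

no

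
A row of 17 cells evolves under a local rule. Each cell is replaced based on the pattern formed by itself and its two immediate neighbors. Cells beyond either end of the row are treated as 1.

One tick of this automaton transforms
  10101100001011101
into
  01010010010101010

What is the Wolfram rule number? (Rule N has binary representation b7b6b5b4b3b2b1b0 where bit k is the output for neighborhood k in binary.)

position 13: 111 → 1  (bit 7 = 1)
position 0: 110 → 0  (bit 6 = 0)
position 1: 101 → 1  (bit 5 = 1)
position 6: 100 → 1  (bit 4 = 1)
position 4: 011 → 0  (bit 3 = 0)
position 2: 010 → 0  (bit 2 = 0)
position 9: 001 → 1  (bit 1 = 1)
position 7: 000 → 0  (bit 0 = 0)
bits b7..b0 = 10110010 = 178

178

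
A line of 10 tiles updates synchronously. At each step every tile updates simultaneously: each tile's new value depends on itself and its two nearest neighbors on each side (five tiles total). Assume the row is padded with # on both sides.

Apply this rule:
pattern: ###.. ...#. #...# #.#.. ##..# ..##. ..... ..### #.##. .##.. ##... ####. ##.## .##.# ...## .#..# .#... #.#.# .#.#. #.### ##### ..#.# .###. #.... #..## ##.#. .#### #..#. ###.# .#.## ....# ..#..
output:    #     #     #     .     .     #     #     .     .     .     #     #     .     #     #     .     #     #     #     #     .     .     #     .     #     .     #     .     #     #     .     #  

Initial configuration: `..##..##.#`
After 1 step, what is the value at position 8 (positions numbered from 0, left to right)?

.

step 1: .##..###.#
position 8 holds .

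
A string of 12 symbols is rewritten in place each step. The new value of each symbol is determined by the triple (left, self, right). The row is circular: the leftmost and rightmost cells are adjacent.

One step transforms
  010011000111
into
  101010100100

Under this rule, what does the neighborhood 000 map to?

At position 7 the neighborhood is 000; the next row has 0 there.

0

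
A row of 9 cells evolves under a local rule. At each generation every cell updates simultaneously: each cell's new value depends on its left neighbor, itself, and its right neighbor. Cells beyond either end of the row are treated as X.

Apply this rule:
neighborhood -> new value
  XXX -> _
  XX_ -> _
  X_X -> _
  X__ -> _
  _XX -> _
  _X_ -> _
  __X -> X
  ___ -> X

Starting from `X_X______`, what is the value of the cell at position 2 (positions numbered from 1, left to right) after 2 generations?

____XXXXX
_XXX_____
position 2 holds X

X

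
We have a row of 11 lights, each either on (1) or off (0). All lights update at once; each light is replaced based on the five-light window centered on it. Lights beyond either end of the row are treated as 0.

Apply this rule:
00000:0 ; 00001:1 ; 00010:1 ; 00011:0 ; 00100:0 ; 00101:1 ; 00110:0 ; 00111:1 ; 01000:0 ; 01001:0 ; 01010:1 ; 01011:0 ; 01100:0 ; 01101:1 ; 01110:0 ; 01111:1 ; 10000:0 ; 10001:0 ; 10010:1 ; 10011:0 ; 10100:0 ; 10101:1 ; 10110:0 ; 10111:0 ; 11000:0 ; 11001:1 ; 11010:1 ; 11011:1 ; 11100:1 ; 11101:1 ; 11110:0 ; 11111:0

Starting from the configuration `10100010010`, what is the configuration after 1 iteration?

11000100100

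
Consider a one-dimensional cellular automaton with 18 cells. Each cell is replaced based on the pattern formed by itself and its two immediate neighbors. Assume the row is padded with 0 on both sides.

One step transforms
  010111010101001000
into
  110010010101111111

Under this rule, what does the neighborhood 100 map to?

1

At position 12 the neighborhood is 100; the next row has 1 there.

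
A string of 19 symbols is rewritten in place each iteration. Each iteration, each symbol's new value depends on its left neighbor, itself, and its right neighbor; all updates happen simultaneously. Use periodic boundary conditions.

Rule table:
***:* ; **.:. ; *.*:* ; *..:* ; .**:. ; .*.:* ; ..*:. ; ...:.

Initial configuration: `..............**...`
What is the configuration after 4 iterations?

................*..
................**.
..................*
*.................*

*.................*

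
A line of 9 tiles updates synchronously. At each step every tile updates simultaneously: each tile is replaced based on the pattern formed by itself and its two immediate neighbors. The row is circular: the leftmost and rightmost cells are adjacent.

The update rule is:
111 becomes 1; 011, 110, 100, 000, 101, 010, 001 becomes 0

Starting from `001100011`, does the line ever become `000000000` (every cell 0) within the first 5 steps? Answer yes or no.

000000000
all cells are 0 at step 1

yes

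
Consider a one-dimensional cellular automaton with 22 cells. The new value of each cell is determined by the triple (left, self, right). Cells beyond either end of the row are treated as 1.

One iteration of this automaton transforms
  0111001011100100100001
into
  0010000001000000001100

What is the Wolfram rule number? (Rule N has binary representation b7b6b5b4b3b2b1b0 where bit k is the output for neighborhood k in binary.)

129

position 2: 111 → 1  (bit 7 = 1)
position 3: 110 → 0  (bit 6 = 0)
position 0: 101 → 0  (bit 5 = 0)
position 4: 100 → 0  (bit 4 = 0)
position 1: 011 → 0  (bit 3 = 0)
position 6: 010 → 0  (bit 2 = 0)
position 5: 001 → 0  (bit 1 = 0)
position 18: 000 → 1  (bit 0 = 1)
bits b7..b0 = 10000001 = 129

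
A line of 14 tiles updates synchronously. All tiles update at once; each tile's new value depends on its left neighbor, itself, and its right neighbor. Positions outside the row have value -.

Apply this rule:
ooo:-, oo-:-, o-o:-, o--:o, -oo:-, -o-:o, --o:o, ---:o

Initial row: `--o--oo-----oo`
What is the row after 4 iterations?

-----oo-----oo

ooooo--ooooo--
-----oo-----oo
ooooo--ooooo--  (repeats iteration 1; period 2)
iteration 4: -----oo-----oo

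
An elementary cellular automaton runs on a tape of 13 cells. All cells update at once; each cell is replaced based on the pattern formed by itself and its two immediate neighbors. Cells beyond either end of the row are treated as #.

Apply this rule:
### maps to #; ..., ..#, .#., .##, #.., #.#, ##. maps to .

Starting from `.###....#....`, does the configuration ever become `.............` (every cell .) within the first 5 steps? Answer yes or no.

yes

..#..........
.............
all cells are . at step 2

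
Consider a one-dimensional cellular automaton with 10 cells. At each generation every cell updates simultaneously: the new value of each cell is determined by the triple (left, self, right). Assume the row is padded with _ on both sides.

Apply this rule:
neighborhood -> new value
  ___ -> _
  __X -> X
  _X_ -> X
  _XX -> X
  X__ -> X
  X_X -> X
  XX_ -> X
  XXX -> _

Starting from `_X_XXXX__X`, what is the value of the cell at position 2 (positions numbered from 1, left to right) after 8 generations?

XXXX__XXXX
X__XXXX__X
XXXX__XXXX  (repeats generation 1; period 2)
generation 8: X__XXXX__X
position 2 holds _

_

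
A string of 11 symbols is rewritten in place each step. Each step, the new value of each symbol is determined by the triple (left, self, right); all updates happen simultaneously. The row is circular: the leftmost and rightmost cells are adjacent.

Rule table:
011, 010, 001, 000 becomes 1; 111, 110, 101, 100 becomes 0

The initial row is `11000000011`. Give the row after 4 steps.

step 1: 00011111110
step 2: 11110000000
step 3: 10000111111
step 4: 00111100000

00111100000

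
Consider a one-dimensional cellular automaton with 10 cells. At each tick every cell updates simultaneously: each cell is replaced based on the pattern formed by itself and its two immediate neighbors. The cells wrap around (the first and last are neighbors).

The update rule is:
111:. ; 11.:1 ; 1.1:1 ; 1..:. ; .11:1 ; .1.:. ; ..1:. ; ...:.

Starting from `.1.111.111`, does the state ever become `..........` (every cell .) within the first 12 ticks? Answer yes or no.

yes

1.11.111.1
111111.111
.....111..
.....1.1..
......1...
..........
all cells are . at tick 6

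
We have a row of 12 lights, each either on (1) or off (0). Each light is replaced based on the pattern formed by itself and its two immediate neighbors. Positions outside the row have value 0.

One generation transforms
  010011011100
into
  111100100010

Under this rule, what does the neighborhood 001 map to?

At position 0 the neighborhood is 001; the next row has 1 there.

1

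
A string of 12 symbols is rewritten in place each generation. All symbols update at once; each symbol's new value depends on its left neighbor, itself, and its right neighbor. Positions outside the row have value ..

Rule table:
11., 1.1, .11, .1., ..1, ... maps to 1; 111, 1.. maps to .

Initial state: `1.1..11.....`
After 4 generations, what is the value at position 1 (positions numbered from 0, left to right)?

111.111.1111
1.111.111..1
111.111.1.11
1.111.111111
position 1 holds .

.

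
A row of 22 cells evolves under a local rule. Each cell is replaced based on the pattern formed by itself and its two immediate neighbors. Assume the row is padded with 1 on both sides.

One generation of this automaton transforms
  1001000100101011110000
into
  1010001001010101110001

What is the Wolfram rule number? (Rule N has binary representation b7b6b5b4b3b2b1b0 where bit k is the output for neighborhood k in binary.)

226

position 15: 111 → 1  (bit 7 = 1)
position 0: 110 → 1  (bit 6 = 1)
position 11: 101 → 1  (bit 5 = 1)
position 1: 100 → 0  (bit 4 = 0)
position 14: 011 → 0  (bit 3 = 0)
position 3: 010 → 0  (bit 2 = 0)
position 2: 001 → 1  (bit 1 = 1)
position 5: 000 → 0  (bit 0 = 0)
bits b7..b0 = 11100010 = 226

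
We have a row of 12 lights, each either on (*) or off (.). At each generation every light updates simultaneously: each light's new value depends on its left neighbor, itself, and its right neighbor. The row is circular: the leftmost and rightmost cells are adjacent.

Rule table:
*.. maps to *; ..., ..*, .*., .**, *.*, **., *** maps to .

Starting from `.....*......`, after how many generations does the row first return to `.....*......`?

......*.....
.......*....
........*...
.........*..
..........*.
...........*
*...........
.*..........
..*.........
...*........
....*.......
.....*......

12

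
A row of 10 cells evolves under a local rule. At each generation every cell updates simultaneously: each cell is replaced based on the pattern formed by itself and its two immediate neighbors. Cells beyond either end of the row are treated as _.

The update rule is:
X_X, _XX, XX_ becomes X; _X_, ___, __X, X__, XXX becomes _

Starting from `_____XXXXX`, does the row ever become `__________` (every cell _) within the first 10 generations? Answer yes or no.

yes

_____X___X
__________
all cells are _ at generation 2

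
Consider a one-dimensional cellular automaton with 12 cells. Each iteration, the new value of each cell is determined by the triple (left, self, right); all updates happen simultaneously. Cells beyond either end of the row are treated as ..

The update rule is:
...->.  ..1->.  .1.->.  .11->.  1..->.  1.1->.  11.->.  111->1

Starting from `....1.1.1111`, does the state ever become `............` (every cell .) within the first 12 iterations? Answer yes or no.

.........11.
............
all cells are . at iteration 2

yes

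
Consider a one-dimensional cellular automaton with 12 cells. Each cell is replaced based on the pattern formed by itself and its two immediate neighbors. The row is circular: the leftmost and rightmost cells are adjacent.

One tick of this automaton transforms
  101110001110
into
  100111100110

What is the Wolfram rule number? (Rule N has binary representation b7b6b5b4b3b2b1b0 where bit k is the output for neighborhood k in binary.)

213

position 3: 111 → 1  (bit 7 = 1)
position 4: 110 → 1  (bit 6 = 1)
position 1: 101 → 0  (bit 5 = 0)
position 5: 100 → 1  (bit 4 = 1)
position 2: 011 → 0  (bit 3 = 0)
position 0: 010 → 1  (bit 2 = 1)
position 7: 001 → 0  (bit 1 = 0)
position 6: 000 → 1  (bit 0 = 1)
bits b7..b0 = 11010101 = 213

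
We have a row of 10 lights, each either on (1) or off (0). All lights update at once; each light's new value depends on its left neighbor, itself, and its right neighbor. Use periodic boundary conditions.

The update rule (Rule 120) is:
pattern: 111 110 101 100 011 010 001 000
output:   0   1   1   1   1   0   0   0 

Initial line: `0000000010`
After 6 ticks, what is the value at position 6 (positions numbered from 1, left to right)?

0000000001
1000000000
0100000000
0010000000
0001000000
0000100000
position 6 holds 0

0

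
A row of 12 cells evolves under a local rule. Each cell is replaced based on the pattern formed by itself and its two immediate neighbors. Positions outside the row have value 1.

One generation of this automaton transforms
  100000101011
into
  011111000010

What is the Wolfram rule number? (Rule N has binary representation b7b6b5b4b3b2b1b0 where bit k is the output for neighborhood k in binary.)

position 11: 111 → 0  (bit 7 = 0)
position 0: 110 → 0  (bit 6 = 0)
position 7: 101 → 0  (bit 5 = 0)
position 1: 100 → 1  (bit 4 = 1)
position 10: 011 → 1  (bit 3 = 1)
position 6: 010 → 0  (bit 2 = 0)
position 5: 001 → 1  (bit 1 = 1)
position 2: 000 → 1  (bit 0 = 1)
bits b7..b0 = 00011011 = 27

27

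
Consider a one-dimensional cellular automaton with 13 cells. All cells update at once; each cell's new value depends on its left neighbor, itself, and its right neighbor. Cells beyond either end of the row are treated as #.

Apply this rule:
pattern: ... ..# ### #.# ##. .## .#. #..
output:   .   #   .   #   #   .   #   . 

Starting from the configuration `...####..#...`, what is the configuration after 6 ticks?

...#..#....#.

..#...#.##..#
.##..###.#.#.
#.#.#..######
#####.#......
....###.....#
...#..#....#.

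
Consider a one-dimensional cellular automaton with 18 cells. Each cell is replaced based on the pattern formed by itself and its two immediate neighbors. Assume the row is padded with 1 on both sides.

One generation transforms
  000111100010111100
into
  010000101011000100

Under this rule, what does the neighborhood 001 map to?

At position 2 the neighborhood is 001; the next row has 0 there.

0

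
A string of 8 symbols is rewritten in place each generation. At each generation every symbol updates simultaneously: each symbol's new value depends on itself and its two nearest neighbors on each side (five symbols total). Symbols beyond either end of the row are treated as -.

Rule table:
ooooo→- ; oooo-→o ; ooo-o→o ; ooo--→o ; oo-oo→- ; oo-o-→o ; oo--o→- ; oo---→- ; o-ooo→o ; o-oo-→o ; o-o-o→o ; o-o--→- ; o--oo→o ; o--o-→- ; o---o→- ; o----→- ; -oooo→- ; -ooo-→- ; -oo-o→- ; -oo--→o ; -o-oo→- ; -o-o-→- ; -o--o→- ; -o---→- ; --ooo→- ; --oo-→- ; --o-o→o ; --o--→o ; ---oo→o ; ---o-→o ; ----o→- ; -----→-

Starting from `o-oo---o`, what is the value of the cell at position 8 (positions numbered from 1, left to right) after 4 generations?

-

generation 1: o-oo--oo
generation 2: o-oo-o-o
generation 3: o-o-oo--
generation 4: o-o-oo--
position 8 holds -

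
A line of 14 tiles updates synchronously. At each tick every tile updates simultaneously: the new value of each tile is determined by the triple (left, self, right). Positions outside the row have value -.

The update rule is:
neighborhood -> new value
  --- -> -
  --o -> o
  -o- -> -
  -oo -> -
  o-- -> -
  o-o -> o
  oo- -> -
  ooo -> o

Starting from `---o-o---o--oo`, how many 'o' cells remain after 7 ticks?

2

--o-o---o--o--
-o-o---o--o---
o-o---o--o----
-o---o--o-----
o---o--o------
---o--o-------
--o--o--------
count of o: 2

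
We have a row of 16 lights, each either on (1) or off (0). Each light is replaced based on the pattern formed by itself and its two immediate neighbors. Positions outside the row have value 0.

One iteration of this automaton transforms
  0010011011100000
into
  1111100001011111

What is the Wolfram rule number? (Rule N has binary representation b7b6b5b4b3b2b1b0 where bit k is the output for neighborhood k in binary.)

151

position 9: 111 → 1  (bit 7 = 1)
position 6: 110 → 0  (bit 6 = 0)
position 7: 101 → 0  (bit 5 = 0)
position 3: 100 → 1  (bit 4 = 1)
position 5: 011 → 0  (bit 3 = 0)
position 2: 010 → 1  (bit 2 = 1)
position 1: 001 → 1  (bit 1 = 1)
position 0: 000 → 1  (bit 0 = 1)
bits b7..b0 = 10010111 = 151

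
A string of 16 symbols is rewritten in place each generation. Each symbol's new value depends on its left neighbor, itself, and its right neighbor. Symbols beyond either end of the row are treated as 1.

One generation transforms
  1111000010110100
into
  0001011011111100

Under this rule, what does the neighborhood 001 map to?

At position 7 the neighborhood is 001; the next row has 0 there.

0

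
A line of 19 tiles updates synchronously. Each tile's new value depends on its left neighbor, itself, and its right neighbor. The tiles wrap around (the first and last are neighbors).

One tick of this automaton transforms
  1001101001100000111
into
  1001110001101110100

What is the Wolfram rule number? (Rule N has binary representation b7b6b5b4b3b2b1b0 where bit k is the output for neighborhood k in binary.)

105

position 17: 111 → 0  (bit 7 = 0)
position 0: 110 → 1  (bit 6 = 1)
position 5: 101 → 1  (bit 5 = 1)
position 1: 100 → 0  (bit 4 = 0)
position 3: 011 → 1  (bit 3 = 1)
position 6: 010 → 0  (bit 2 = 0)
position 2: 001 → 0  (bit 1 = 0)
position 12: 000 → 1  (bit 0 = 1)
bits b7..b0 = 01101001 = 105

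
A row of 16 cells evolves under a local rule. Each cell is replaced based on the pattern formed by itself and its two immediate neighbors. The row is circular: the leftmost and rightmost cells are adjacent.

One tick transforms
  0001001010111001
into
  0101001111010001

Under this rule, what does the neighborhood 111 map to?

At position 11 the neighborhood is 111; the next row has 1 there.

1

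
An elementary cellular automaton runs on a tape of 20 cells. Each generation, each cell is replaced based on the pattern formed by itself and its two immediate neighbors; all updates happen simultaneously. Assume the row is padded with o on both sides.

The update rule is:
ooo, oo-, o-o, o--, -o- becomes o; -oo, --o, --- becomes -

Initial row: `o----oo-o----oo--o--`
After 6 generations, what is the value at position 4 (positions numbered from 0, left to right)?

oo----oooo----oo-oo-
ooo----oooo----oo-oo
oooo----oooo----oo-o
ooooo----oooo----oo-
oooooo----oooo----oo
ooooooo----oooo----o
position 4 holds o

o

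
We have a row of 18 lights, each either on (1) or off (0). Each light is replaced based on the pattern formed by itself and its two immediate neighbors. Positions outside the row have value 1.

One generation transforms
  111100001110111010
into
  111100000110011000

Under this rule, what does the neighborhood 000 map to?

At position 5 the neighborhood is 000; the next row has 0 there.

0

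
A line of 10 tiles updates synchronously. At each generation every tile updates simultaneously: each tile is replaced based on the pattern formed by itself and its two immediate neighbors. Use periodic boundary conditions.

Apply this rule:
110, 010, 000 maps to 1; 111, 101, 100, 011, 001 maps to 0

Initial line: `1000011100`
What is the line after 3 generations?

1001010100

1011000100
1001010100
1001010100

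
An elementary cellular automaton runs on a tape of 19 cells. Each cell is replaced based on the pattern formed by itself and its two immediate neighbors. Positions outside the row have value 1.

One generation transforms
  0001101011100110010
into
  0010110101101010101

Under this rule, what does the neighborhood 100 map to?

0

At position 0 the neighborhood is 100; the next row has 0 there.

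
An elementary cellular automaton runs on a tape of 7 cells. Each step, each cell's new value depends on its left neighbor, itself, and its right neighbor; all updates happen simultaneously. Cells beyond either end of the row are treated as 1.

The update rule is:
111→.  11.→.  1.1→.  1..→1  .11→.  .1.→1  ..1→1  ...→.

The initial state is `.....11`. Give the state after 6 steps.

1.11.1.

1...1..
.1.1111
.1.....
.11...1
...1.1.
1.11.1.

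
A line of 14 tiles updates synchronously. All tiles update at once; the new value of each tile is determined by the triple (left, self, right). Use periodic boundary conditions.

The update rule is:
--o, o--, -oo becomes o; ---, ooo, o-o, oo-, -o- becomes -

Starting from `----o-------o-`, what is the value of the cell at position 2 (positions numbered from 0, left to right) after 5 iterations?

-

iteration 1: ---o-o-----o-o
iteration 2: o-o---o---o---
iteration 3: ---o-o-o-o-o-o
iteration 4: o-o-----------
iteration 5: ---o---------o
position 2 holds -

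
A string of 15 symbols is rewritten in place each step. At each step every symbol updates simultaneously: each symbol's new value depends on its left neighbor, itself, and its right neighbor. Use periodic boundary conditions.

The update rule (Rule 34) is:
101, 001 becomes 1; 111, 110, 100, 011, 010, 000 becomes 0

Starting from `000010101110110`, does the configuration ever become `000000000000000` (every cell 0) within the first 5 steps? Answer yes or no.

no

000101010001000
001010100010000
010101000100000
101010001000000
010100010000001
step 5 is 010100010000001, still not uniform 0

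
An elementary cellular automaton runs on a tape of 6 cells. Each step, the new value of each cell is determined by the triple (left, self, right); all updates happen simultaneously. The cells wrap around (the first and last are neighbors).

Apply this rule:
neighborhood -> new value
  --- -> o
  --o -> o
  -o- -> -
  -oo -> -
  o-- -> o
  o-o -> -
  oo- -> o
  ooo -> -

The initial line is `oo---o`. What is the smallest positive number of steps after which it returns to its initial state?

12

-oooo-
o---oo
oooo--
---ooo
ooo--o
--ooo-
oo--oo
-ooo--
o--ooo
ooo---
--oooo
oo---o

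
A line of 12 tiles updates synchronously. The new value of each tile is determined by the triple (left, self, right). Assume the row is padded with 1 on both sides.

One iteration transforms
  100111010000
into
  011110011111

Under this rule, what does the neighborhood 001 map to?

1

At position 2 the neighborhood is 001; the next row has 1 there.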